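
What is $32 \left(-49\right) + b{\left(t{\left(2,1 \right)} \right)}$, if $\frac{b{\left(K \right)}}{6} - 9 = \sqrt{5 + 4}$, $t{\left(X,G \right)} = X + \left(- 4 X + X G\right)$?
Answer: $-1496$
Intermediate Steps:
$t{\left(X,G \right)} = - 3 X + G X$ ($t{\left(X,G \right)} = X + \left(- 4 X + G X\right) = - 3 X + G X$)
$b{\left(K \right)} = 72$ ($b{\left(K \right)} = 54 + 6 \sqrt{5 + 4} = 54 + 6 \sqrt{9} = 54 + 6 \cdot 3 = 54 + 18 = 72$)
$32 \left(-49\right) + b{\left(t{\left(2,1 \right)} \right)} = 32 \left(-49\right) + 72 = -1568 + 72 = -1496$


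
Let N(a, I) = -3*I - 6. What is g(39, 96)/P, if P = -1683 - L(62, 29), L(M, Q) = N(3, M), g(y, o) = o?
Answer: -32/497 ≈ -0.064386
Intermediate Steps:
N(a, I) = -6 - 3*I
L(M, Q) = -6 - 3*M
P = -1491 (P = -1683 - (-6 - 3*62) = -1683 - (-6 - 186) = -1683 - 1*(-192) = -1683 + 192 = -1491)
g(39, 96)/P = 96/(-1491) = 96*(-1/1491) = -32/497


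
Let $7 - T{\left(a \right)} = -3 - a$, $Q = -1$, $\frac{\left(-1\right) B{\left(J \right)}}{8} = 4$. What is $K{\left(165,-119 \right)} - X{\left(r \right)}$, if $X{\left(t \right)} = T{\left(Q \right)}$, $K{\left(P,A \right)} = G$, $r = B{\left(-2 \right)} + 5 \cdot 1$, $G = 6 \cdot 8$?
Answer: $39$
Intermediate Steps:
$B{\left(J \right)} = -32$ ($B{\left(J \right)} = \left(-8\right) 4 = -32$)
$G = 48$
$r = -27$ ($r = -32 + 5 \cdot 1 = -32 + 5 = -27$)
$K{\left(P,A \right)} = 48$
$T{\left(a \right)} = 10 + a$ ($T{\left(a \right)} = 7 - \left(-3 - a\right) = 7 + \left(3 + a\right) = 10 + a$)
$X{\left(t \right)} = 9$ ($X{\left(t \right)} = 10 - 1 = 9$)
$K{\left(165,-119 \right)} - X{\left(r \right)} = 48 - 9 = 39$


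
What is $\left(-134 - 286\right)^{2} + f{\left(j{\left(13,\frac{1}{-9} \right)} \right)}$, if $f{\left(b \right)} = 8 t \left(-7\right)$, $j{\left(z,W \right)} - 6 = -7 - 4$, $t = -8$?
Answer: $176848$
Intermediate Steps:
$j{\left(z,W \right)} = -5$ ($j{\left(z,W \right)} = 6 - 11 = -5$)
$f{\left(b \right)} = 448$ ($f{\left(b \right)} = 8 \left(-8\right) \left(-7\right) = \left(-64\right) \left(-7\right) = 448$)
$\left(-134 - 286\right)^{2} + f{\left(j{\left(13,\frac{1}{-9} \right)} \right)} = \left(-134 - 286\right)^{2} + 448 = \left(-420\right)^{2} + 448 = 176400 + 448 = 176848$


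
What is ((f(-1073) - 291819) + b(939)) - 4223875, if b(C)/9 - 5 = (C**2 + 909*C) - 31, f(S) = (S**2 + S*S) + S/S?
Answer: 13404179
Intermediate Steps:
f(S) = 1 + 2*S**2 (f(S) = (S**2 + S**2) + 1 = 2*S**2 + 1 = 1 + 2*S**2)
b(C) = -234 + 9*C**2 + 8181*C (b(C) = 45 + 9*((C**2 + 909*C) - 31) = 45 + 9*(-31 + C**2 + 909*C) = 45 + (-279 + 9*C**2 + 8181*C) = -234 + 9*C**2 + 8181*C)
((f(-1073) - 291819) + b(939)) - 4223875 = (((1 + 2*(-1073)**2) - 291819) + (-234 + 9*939**2 + 8181*939)) - 4223875 = (((1 + 2*1151329) - 291819) + (-234 + 9*881721 + 7681959)) - 4223875 = (((1 + 2302658) - 291819) + (-234 + 7935489 + 7681959)) - 4223875 = ((2302659 - 291819) + 15617214) - 4223875 = (2010840 + 15617214) - 4223875 = 17628054 - 4223875 = 13404179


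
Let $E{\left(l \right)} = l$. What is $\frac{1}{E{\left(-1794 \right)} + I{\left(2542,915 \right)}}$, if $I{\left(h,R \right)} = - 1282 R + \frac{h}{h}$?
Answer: $- \frac{1}{1174823} \approx -8.5119 \cdot 10^{-7}$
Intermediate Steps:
$I{\left(h,R \right)} = 1 - 1282 R$ ($I{\left(h,R \right)} = - 1282 R + 1 = 1 - 1282 R$)
$\frac{1}{E{\left(-1794 \right)} + I{\left(2542,915 \right)}} = \frac{1}{-1794 + \left(1 - 1173030\right)} = \frac{1}{-1794 - 1173029} = \frac{1}{-1174823} = - \frac{1}{1174823}$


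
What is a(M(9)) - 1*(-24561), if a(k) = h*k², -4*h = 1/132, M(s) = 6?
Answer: 1080681/44 ≈ 24561.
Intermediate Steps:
h = -1/528 (h = -¼/132 = -¼*1/132 = -1/528 ≈ -0.0018939)
a(k) = -k²/528
a(M(9)) - 1*(-24561) = -1/528*6² - 1*(-24561) = -1/528*36 + 24561 = -3/44 + 24561 = 1080681/44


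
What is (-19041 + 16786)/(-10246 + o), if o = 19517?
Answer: -2255/9271 ≈ -0.24323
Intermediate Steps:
(-19041 + 16786)/(-10246 + o) = (-19041 + 16786)/(-10246 + 19517) = -2255/9271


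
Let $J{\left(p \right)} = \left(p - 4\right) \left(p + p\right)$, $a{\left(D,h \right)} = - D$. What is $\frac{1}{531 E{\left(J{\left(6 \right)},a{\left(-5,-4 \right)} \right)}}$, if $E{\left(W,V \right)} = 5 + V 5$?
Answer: $\frac{1}{15930} \approx 6.2775 \cdot 10^{-5}$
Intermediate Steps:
$J{\left(p \right)} = 2 p \left(-4 + p\right)$ ($J{\left(p \right)} = \left(-4 + p\right) 2 p = 2 p \left(-4 + p\right)$)
$E{\left(W,V \right)} = 5 + 5 V$
$\frac{1}{531 E{\left(J{\left(6 \right)},a{\left(-5,-4 \right)} \right)}} = \frac{1}{531 \left(5 + 5 \left(\left(-1\right) \left(-5\right)\right)\right)} = \frac{1}{531 \left(5 + 5 \cdot 5\right)} = \frac{1}{531 \left(5 + 25\right)} = \frac{1}{531 \cdot 30} = \frac{1}{531} \cdot \frac{1}{30} = \frac{1}{15930}$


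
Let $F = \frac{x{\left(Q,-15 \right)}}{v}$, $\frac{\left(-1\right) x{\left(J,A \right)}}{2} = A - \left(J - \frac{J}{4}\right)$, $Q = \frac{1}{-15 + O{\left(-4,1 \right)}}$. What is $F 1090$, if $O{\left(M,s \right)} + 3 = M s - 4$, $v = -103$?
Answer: $- \frac{848565}{2678} \approx -316.87$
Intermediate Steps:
$O{\left(M,s \right)} = -7 + M s$ ($O{\left(M,s \right)} = -3 + \left(M s - 4\right) = -3 + \left(-4 + M s\right) = -7 + M s$)
$Q = - \frac{1}{26}$ ($Q = \frac{1}{-15 - 11} = \frac{1}{-26} = - \frac{1}{26} \approx -0.038462$)
$x{\left(J,A \right)} = - 2 A + \frac{3 J}{2}$ ($x{\left(J,A \right)} = - 2 \left(A - \left(J - \frac{J}{4}\right)\right) = - 2 \left(A - \left(J - J \frac{1}{4}\right)\right) = - 2 \left(A + \left(\frac{J}{4} - J\right)\right) = - 2 \left(A - \frac{3 J}{4}\right) = - 2 A + \frac{3 J}{2}$)
$F = - \frac{1557}{5356}$ ($F = \frac{\left(-2\right) \left(-15\right) + \frac{3}{2} \left(- \frac{1}{26}\right)}{-103} = \left(30 - \frac{3}{52}\right) \left(- \frac{1}{103}\right) = \frac{1557}{52} \left(- \frac{1}{103}\right) = - \frac{1557}{5356} \approx -0.2907$)
$F 1090 = \left(- \frac{1557}{5356}\right) 1090 = - \frac{848565}{2678}$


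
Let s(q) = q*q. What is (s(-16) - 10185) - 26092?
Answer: -36021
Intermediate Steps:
s(q) = q²
(s(-16) - 10185) - 26092 = ((-16)² - 10185) - 26092 = (256 - 10185) - 26092 = -9929 - 26092 = -36021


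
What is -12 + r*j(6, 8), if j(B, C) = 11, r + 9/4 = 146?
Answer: 6277/4 ≈ 1569.3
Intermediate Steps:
r = 575/4 (r = -9/4 + 146 = 575/4 ≈ 143.75)
-12 + r*j(6, 8) = -12 + (575/4)*11 = -12 + 6325/4 = 6277/4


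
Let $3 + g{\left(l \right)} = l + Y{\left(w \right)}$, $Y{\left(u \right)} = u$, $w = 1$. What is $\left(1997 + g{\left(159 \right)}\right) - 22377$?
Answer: $-20223$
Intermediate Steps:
$g{\left(l \right)} = -2 + l$ ($g{\left(l \right)} = -3 + \left(l + 1\right) = -3 + \left(1 + l\right) = -2 + l$)
$\left(1997 + g{\left(159 \right)}\right) - 22377 = \left(1997 + \left(-2 + 159\right)\right) - 22377 = \left(1997 + 157\right) - 22377 = 2154 - 22377 = -20223$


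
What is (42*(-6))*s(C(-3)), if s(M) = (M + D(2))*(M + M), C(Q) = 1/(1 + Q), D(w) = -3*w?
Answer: -1638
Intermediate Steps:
s(M) = 2*M*(-6 + M) (s(M) = (M - 3*2)*(M + M) = (M - 6)*(2*M) = (-6 + M)*(2*M) = 2*M*(-6 + M))
(42*(-6))*s(C(-3)) = (42*(-6))*(2*(-6 + 1/(1 - 3))/(1 - 3)) = -504*(-6 + 1/(-2))/(-2) = -504*(-1)*(-6 - ½)/2 = -504*(-1)*(-13)/(2*2) = -252*13/2 = -1638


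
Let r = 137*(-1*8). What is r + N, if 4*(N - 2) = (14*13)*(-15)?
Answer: -3553/2 ≈ -1776.5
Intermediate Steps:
r = -1096 (r = 137*(-8) = -1096)
N = -1361/2 (N = 2 + ((14*13)*(-15))/4 = 2 + (182*(-15))/4 = 2 + (¼)*(-2730) = 2 - 1365/2 = -1361/2 ≈ -680.50)
r + N = -1096 - 1361/2 = -3553/2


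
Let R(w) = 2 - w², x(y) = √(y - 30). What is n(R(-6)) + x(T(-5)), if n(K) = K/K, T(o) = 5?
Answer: 1 + 5*I ≈ 1.0 + 5.0*I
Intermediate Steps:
x(y) = √(-30 + y)
n(K) = 1
n(R(-6)) + x(T(-5)) = 1 + √(-30 + 5) = 1 + √(-25) = 1 + 5*I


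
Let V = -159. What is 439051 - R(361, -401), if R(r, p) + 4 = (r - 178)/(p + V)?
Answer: 245870983/560 ≈ 4.3906e+5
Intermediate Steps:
R(r, p) = -4 + (-178 + r)/(-159 + p) (R(r, p) = -4 + (r - 178)/(p - 159) = -4 + (-178 + r)/(-159 + p))
439051 - R(361, -401) = 439051 - (458 + 361 - 4*(-401))/(-159 - 401) = 439051 - (458 + 361 + 1604)/(-560) = 439051 - (-1)*2423/560 = 439051 - 1*(-2423/560) = 439051 + 2423/560 = 245870983/560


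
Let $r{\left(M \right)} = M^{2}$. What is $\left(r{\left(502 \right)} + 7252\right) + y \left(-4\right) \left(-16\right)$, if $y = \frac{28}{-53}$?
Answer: $\frac{13738776}{53} \approx 2.5922 \cdot 10^{5}$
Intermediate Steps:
$y = - \frac{28}{53}$ ($y = 28 \left(- \frac{1}{53}\right) = - \frac{28}{53} \approx -0.5283$)
$\left(r{\left(502 \right)} + 7252\right) + y \left(-4\right) \left(-16\right) = \left(502^{2} + 7252\right) + \left(- \frac{28}{53}\right) \left(-4\right) \left(-16\right) = \left(252004 + 7252\right) + \frac{112}{53} \left(-16\right) = 259256 - \frac{1792}{53} = \frac{13738776}{53}$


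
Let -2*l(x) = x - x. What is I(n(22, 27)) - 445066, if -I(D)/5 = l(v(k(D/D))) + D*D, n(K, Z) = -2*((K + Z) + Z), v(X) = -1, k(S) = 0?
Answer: -560586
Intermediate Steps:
n(K, Z) = -4*Z - 2*K (n(K, Z) = -2*(K + 2*Z) = -4*Z - 2*K)
l(x) = 0 (l(x) = -(x - x)/2 = -1/2*0 = 0)
I(D) = -5*D**2 (I(D) = -5*(0 + D*D) = -5*(0 + D**2) = -5*D**2)
I(n(22, 27)) - 445066 = -5*(-4*27 - 2*22)**2 - 445066 = -5*(-108 - 44)**2 - 445066 = -5*(-152)**2 - 445066 = -5*23104 - 445066 = -115520 - 445066 = -560586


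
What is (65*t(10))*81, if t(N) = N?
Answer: 52650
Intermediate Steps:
(65*t(10))*81 = (65*10)*81 = 650*81 = 52650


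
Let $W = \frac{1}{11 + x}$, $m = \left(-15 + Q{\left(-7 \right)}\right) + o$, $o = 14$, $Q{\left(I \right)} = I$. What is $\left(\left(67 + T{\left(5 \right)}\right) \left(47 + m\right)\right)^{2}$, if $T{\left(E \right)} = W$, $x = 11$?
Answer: $\frac{3309125625}{484} \approx 6.837 \cdot 10^{6}$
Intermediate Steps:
$m = -8$ ($m = \left(-15 - 7\right) + 14 = -22 + 14 = -8$)
$W = \frac{1}{22}$ ($W = \frac{1}{11 + 11} = \frac{1}{22} \approx 0.045455$)
$T{\left(E \right)} = \frac{1}{22}$
$\left(\left(67 + T{\left(5 \right)}\right) \left(47 + m\right)\right)^{2} = \left(\left(67 + \frac{1}{22}\right) \left(47 - 8\right)\right)^{2} = \left(\frac{1475}{22} \cdot 39\right)^{2} = \left(\frac{57525}{22}\right)^{2} = \frac{3309125625}{484}$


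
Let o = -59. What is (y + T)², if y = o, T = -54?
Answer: 12769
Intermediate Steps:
y = -59
(y + T)² = (-59 - 54)² = (-113)² = 12769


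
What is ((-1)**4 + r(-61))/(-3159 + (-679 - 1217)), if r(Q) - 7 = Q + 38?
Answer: 1/337 ≈ 0.0029674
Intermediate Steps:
r(Q) = 45 + Q (r(Q) = 7 + (Q + 38) = 7 + (38 + Q) = 45 + Q)
((-1)**4 + r(-61))/(-3159 + (-679 - 1217)) = ((-1)**4 + (45 - 61))/(-3159 + (-679 - 1217)) = (1 - 16)/(-3159 - 1896) = -15/(-5055) = -15*(-1/5055) = 1/337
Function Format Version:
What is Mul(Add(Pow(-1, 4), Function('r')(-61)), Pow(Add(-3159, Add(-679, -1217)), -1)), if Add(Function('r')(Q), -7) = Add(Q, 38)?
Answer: Rational(1, 337) ≈ 0.0029674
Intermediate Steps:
Function('r')(Q) = Add(45, Q) (Function('r')(Q) = Add(7, Add(Q, 38)) = Add(7, Add(38, Q)) = Add(45, Q))
Mul(Add(Pow(-1, 4), Function('r')(-61)), Pow(Add(-3159, Add(-679, -1217)), -1)) = Mul(Add(Pow(-1, 4), Add(45, -61)), Pow(Add(-3159, Add(-679, -1217)), -1)) = Mul(Add(1, -16), Pow(Add(-3159, -1896), -1)) = Mul(-15, Pow(-5055, -1)) = Mul(-15, Rational(-1, 5055)) = Rational(1, 337)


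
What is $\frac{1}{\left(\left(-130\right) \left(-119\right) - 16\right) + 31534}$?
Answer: $\frac{1}{46988} \approx 2.1282 \cdot 10^{-5}$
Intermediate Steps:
$\frac{1}{\left(\left(-130\right) \left(-119\right) - 16\right) + 31534} = \frac{1}{\left(15470 - 16\right) + 31534} = \frac{1}{15454 + 31534} = \frac{1}{46988}$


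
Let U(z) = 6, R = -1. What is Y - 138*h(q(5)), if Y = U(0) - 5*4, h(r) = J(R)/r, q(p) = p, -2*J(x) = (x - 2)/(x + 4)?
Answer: -139/5 ≈ -27.800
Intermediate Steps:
J(x) = -(-2 + x)/(2*(4 + x)) (J(x) = -(x - 2)/(2*(x + 4)) = -(-2 + x)/(2*(4 + x)))
h(r) = 1/(2*r) (h(r) = ((2 - 1*(-1))/(2*(4 - 1)))/r = ((1/2)*(2 + 1)/3)/r = ((1/2)*(1/3)*3)/r = 1/(2*r))
Y = -14 (Y = 6 - 5*4 = 6 - 20 = -14)
Y - 138*h(q(5)) = -14 - 69/5 = -139/5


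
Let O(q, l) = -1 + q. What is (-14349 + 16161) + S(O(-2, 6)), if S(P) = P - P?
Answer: 1812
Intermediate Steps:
S(P) = 0
(-14349 + 16161) + S(O(-2, 6)) = (-14349 + 16161) + 0 = 1812 + 0 = 1812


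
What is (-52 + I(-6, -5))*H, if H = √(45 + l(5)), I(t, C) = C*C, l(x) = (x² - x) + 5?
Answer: -27*√70 ≈ -225.90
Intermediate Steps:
l(x) = 5 + x² - x
I(t, C) = C²
H = √70 (H = √(45 + (5 + 5² - 1*5)) = √(45 + (5 + 25 - 5)) = √(45 + 25) = √70 ≈ 8.3666)
(-52 + I(-6, -5))*H = (-52 + (-5)²)*√70 = (-52 + 25)*√70 = -27*√70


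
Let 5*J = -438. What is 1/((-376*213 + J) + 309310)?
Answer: 5/1145672 ≈ 4.3643e-6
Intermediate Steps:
J = -438/5 (J = (⅕)*(-438) = -438/5 ≈ -87.600)
1/((-376*213 + J) + 309310) = 1/((-376*213 - 438/5) + 309310) = 1/((-80088 - 438/5) + 309310) = 1/(-400878/5 + 309310) = 1/(1145672/5) = 5/1145672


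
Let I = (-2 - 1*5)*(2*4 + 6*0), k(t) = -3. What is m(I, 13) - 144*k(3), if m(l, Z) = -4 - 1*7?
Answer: 421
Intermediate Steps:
I = -56 (I = (-2 - 5)*(8 + 0) = -7*8 = -56)
m(l, Z) = -11 (m(l, Z) = -4 - 7 = -11)
m(I, 13) - 144*k(3) = -11 - 144*(-3) = -11 + 432 = 421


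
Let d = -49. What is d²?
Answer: 2401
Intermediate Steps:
d² = (-49)² = 2401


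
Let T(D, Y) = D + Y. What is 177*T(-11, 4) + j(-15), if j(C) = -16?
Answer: -1255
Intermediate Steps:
177*T(-11, 4) + j(-15) = 177*(-11 + 4) - 16 = 177*(-7) - 16 = -1239 - 16 = -1255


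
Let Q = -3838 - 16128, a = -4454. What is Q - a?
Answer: -15512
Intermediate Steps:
Q = -19966
Q - a = -19966 - 1*(-4454) = -19966 + 4454 = -15512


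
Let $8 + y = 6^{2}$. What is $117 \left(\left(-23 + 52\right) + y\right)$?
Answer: $6669$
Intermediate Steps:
$y = 28$ ($y = -8 + 6^{2} = -8 + 36 = 28$)
$117 \left(\left(-23 + 52\right) + y\right) = 117 \left(\left(-23 + 52\right) + 28\right) = 117 \left(29 + 28\right) = 117 \cdot 57 = 6669$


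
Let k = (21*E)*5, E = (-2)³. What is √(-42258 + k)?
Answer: I*√43098 ≈ 207.6*I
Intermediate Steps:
E = -8
k = -840 (k = (21*(-8))*5 = -168*5 = -840)
√(-42258 + k) = √(-42258 - 840) = √(-43098) = I*√43098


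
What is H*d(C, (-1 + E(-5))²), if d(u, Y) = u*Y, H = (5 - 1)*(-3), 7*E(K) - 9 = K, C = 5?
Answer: -540/49 ≈ -11.020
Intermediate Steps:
E(K) = 9/7 + K/7
H = -12 (H = 4*(-3) = -12)
d(u, Y) = Y*u
H*d(C, (-1 + E(-5))²) = -12*(-1 + (9/7 + (⅐)*(-5)))²*5 = -12*(-1 + (9/7 - 5/7))²*5 = -12*(-1 + 4/7)²*5 = -12*(-3/7)²*5 = -108*5/49 = -12*45/49 = -540/49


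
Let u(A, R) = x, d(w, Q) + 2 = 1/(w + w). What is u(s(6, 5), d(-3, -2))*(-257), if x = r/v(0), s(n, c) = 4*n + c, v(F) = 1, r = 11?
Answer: -2827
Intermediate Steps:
d(w, Q) = -2 + 1/(2*w) (d(w, Q) = -2 + 1/(w + w) = -2 + 1/(2*w))
s(n, c) = c + 4*n
x = 11 (x = 11/1 = 11*1 = 11)
u(A, R) = 11
u(s(6, 5), d(-3, -2))*(-257) = 11*(-257) = -2827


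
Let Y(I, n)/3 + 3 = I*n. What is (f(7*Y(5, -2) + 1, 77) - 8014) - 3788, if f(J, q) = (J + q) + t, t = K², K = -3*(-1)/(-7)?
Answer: -587844/49 ≈ -11997.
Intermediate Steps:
K = -3/7 (K = 3*(-⅐) = -3/7 ≈ -0.42857)
Y(I, n) = -9 + 3*I*n (Y(I, n) = -9 + 3*(I*n) = -9 + 3*I*n)
t = 9/49 (t = (-3/7)² = 9/49 ≈ 0.18367)
f(J, q) = 9/49 + J + q (f(J, q) = (J + q) + 9/49 = 9/49 + J + q)
(f(7*Y(5, -2) + 1, 77) - 8014) - 3788 = ((9/49 + (7*(-9 + 3*5*(-2)) + 1) + 77) - 8014) - 3788 = ((9/49 + (7*(-9 - 30) + 1) + 77) - 8014) - 3788 = ((9/49 + (7*(-39) + 1) + 77) - 8014) - 3788 = ((9/49 + (-273 + 1) + 77) - 8014) - 3788 = ((9/49 - 272 + 77) - 8014) - 3788 = (-9546/49 - 8014) - 3788 = -402232/49 - 3788 = -587844/49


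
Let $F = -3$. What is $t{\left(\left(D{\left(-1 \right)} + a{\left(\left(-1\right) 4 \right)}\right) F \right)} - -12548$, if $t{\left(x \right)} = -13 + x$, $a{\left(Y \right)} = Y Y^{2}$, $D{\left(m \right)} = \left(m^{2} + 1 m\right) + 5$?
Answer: $12712$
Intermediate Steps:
$D{\left(m \right)} = 5 + m + m^{2}$ ($D{\left(m \right)} = \left(m^{2} + m\right) + 5 = \left(m + m^{2}\right) + 5 = 5 + m + m^{2}$)
$a{\left(Y \right)} = Y^{3}$
$t{\left(\left(D{\left(-1 \right)} + a{\left(\left(-1\right) 4 \right)}\right) F \right)} - -12548 = \left(-13 + \left(\left(5 - 1 + \left(-1\right)^{2}\right) + \left(\left(-1\right) 4\right)^{3}\right) \left(-3\right)\right) - -12548 = \left(-13 + \left(\left(5 - 1 + 1\right) + \left(-4\right)^{3}\right) \left(-3\right)\right) + 12548 = \left(-13 + \left(5 - 64\right) \left(-3\right)\right) + 12548 = \left(-13 - -177\right) + 12548 = \left(-13 + 177\right) + 12548 = 164 + 12548 = 12712$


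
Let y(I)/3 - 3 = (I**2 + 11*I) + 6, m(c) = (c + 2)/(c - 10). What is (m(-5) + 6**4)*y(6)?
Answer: 2158173/5 ≈ 4.3163e+5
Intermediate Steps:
m(c) = (2 + c)/(-10 + c)
y(I) = 27 + 3*I**2 + 33*I (y(I) = 9 + 3*((I**2 + 11*I) + 6) = 9 + 3*(6 + I**2 + 11*I) = 9 + (18 + 3*I**2 + 33*I) = 27 + 3*I**2 + 33*I)
(m(-5) + 6**4)*y(6) = ((2 - 5)/(-10 - 5) + 6**4)*(27 + 3*6**2 + 33*6) = (-3/(-15) + 1296)*(27 + 3*36 + 198) = (-1/15*(-3) + 1296)*(27 + 108 + 198) = (1/5 + 1296)*333 = (6481/5)*333 = 2158173/5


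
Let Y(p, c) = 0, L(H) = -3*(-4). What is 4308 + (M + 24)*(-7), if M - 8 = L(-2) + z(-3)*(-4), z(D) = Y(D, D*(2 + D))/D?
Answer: 4000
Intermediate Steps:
L(H) = 12
z(D) = 0 (z(D) = 0/D = 0)
M = 20 (M = 8 + (12 + 0*(-4)) = 8 + (12 + 0) = 8 + 12 = 20)
4308 + (M + 24)*(-7) = 4308 + (20 + 24)*(-7) = 4308 + 44*(-7) = 4308 - 308 = 4000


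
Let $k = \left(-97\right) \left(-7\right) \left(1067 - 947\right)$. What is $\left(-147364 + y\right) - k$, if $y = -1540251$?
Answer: $-1769095$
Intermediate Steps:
$k = 81480$ ($k = 679 \cdot 120 = 81480$)
$\left(-147364 + y\right) - k = \left(-147364 - 1540251\right) - 81480 = -1687615 - 81480 = -1769095$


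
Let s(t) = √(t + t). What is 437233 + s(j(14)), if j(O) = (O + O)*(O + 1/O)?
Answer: 437233 + 2*√197 ≈ 4.3726e+5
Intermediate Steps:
j(O) = 2*O*(O + 1/O) (j(O) = (2*O)*(O + 1/O) = 2*O*(O + 1/O))
s(t) = √2*√t (s(t) = √(2*t) = √2*√t)
437233 + s(j(14)) = 437233 + √2*√(2 + 2*14²) = 437233 + √2*√(2 + 2*196) = 437233 + √2*√(2 + 392) = 437233 + √2*√394 = 437233 + 2*√197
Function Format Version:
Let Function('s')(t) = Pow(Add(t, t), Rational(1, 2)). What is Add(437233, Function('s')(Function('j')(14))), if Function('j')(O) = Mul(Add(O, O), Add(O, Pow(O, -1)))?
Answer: Add(437233, Mul(2, Pow(197, Rational(1, 2)))) ≈ 4.3726e+5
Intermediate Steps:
Function('j')(O) = Mul(2, O, Add(O, Pow(O, -1))) (Function('j')(O) = Mul(Mul(2, O), Add(O, Pow(O, -1))) = Mul(2, O, Add(O, Pow(O, -1))))
Function('s')(t) = Mul(Pow(2, Rational(1, 2)), Pow(t, Rational(1, 2))) (Function('s')(t) = Pow(Mul(2, t), Rational(1, 2)) = Mul(Pow(2, Rational(1, 2)), Pow(t, Rational(1, 2))))
Add(437233, Function('s')(Function('j')(14))) = Add(437233, Mul(Pow(2, Rational(1, 2)), Pow(Add(2, Mul(2, Pow(14, 2))), Rational(1, 2)))) = Add(437233, Mul(Pow(2, Rational(1, 2)), Pow(Add(2, Mul(2, 196)), Rational(1, 2)))) = Add(437233, Mul(Pow(2, Rational(1, 2)), Pow(Add(2, 392), Rational(1, 2)))) = Add(437233, Mul(Pow(2, Rational(1, 2)), Pow(394, Rational(1, 2)))) = Add(437233, Mul(2, Pow(197, Rational(1, 2))))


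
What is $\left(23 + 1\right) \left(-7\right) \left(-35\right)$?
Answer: $5880$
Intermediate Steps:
$\left(23 + 1\right) \left(-7\right) \left(-35\right) = 24 \left(-7\right) \left(-35\right) = \left(-168\right) \left(-35\right) = 5880$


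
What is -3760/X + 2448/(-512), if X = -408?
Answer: 7237/1632 ≈ 4.4344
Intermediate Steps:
-3760/X + 2448/(-512) = -3760/(-408) + 2448/(-512) = -3760*(-1/408) + 2448*(-1/512) = 470/51 - 153/32 = 7237/1632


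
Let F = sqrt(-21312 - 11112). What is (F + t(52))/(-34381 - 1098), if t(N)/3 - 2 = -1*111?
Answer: 327/35479 - 2*I*sqrt(8106)/35479 ≈ 0.0092167 - 0.0050753*I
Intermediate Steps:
t(N) = -327 (t(N) = 6 + 3*(-1*111) = 6 + 3*(-111) = 6 - 333 = -327)
F = 2*I*sqrt(8106) (F = sqrt(-32424) = 2*I*sqrt(8106) ≈ 180.07*I)
(F + t(52))/(-34381 - 1098) = (2*I*sqrt(8106) - 327)/(-34381 - 1098) = (-327 + 2*I*sqrt(8106))/(-35479) = (-327 + 2*I*sqrt(8106))*(-1/35479) = 327/35479 - 2*I*sqrt(8106)/35479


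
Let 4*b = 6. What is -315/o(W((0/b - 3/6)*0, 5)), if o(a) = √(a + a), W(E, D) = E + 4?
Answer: -315*√2/4 ≈ -111.37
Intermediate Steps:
b = 3/2 (b = (¼)*6 = 3/2 ≈ 1.5000)
W(E, D) = 4 + E
o(a) = √2*√a (o(a) = √(2*a) = √2*√a)
-315/o(W((0/b - 3/6)*0, 5)) = -315*√2/(2*√(4 + (0/(3/2) - 3/6)*0)) = -315*√2/(2*√(4 + (0*(⅔) - 3*⅙)*0)) = -315*√2/(2*√(4 + (0 - ½)*0)) = -315*√2/(2*√(4 - ½*0)) = -315*√2/(2*√(4 + 0)) = -315*√2/4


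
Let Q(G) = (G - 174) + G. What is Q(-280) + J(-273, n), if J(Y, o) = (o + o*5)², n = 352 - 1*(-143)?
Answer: 8820166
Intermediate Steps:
n = 495 (n = 352 + 143 = 495)
J(Y, o) = 36*o² (J(Y, o) = (o + 5*o)² = (6*o)² = 36*o²)
Q(G) = -174 + 2*G (Q(G) = (-174 + G) + G = -174 + 2*G)
Q(-280) + J(-273, n) = (-174 + 2*(-280)) + 36*495² = (-174 - 560) + 36*245025 = -734 + 8820900 = 8820166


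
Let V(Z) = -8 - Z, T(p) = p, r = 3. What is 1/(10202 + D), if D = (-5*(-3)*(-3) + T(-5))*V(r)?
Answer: 1/10752 ≈ 9.3006e-5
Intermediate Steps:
D = 550 (D = (-5*(-3)*(-3) - 5)*(-8 - 1*3) = (15*(-3) - 5)*(-8 - 3) = (-45 - 5)*(-11) = -50*(-11) = 550)
1/(10202 + D) = 1/(10202 + 550) = 1/10752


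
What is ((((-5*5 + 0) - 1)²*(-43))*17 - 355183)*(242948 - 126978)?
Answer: -98497843830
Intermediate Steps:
((((-5*5 + 0) - 1)²*(-43))*17 - 355183)*(242948 - 126978) = ((((-25 + 0) - 1)²*(-43))*17 - 355183)*115970 = (((-25 - 1)²*(-43))*17 - 355183)*115970 = (((-26)²*(-43))*17 - 355183)*115970 = ((676*(-43))*17 - 355183)*115970 = (-29068*17 - 355183)*115970 = (-494156 - 355183)*115970 = -849339*115970 = -98497843830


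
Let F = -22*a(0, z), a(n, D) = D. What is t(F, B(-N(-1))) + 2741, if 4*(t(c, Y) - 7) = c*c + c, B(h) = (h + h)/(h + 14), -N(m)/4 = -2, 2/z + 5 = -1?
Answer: 49739/18 ≈ 2763.3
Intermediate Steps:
z = -⅓ (z = 2/(-5 - 1) = 2/(-6) = 2*(-⅙) = -⅓ ≈ -0.33333)
N(m) = 8 (N(m) = -4*(-2) = 8)
F = 22/3 (F = -22*(-⅓) = 22/3 ≈ 7.3333)
B(h) = 2*h/(14 + h) (B(h) = (2*h)/(14 + h) = 2*h/(14 + h))
t(c, Y) = 7 + c/4 + c²/4 (t(c, Y) = 7 + (c*c + c)/4 = 7 + (c² + c)/4 = 7 + (c + c²)/4 = 7 + (c/4 + c²/4) = 7 + c/4 + c²/4)
t(F, B(-N(-1))) + 2741 = (7 + (¼)*(22/3) + (22/3)²/4) + 2741 = (7 + 11/6 + (¼)*(484/9)) + 2741 = (7 + 11/6 + 121/9) + 2741 = 401/18 + 2741 = 49739/18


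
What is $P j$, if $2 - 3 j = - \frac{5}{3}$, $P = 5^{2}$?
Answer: $\frac{275}{9} \approx 30.556$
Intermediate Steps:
$P = 25$
$j = \frac{11}{9}$ ($j = \frac{2}{3} - \frac{\left(-5\right) \frac{1}{3}}{3} = \frac{2}{3} - - \frac{5}{9} = \frac{2}{3} + \frac{5}{9} = \frac{11}{9} \approx 1.2222$)
$P j = 25 \cdot \frac{11}{9} = \frac{275}{9}$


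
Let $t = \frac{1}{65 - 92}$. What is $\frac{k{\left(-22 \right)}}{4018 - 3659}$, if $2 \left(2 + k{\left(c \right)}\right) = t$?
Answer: $- \frac{109}{19386} \approx -0.0056226$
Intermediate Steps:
$t = - \frac{1}{27}$ ($t = \frac{1}{-27} = - \frac{1}{27} \approx -0.037037$)
$k{\left(c \right)} = - \frac{109}{54}$ ($k{\left(c \right)} = -2 + \frac{1}{2} \left(- \frac{1}{27}\right) = -2 - \frac{1}{54} = - \frac{109}{54}$)
$\frac{k{\left(-22 \right)}}{4018 - 3659} = - \frac{109}{54 \left(4018 - 3659\right)} = - \frac{109}{54 \cdot 359} = \left(- \frac{109}{54}\right) \frac{1}{359} = - \frac{109}{19386}$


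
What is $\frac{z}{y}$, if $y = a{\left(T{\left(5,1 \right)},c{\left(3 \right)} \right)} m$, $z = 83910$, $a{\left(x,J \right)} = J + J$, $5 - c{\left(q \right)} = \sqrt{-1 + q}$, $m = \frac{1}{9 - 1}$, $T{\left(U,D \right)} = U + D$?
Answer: $\frac{1678200}{23} + \frac{335640 \sqrt{2}}{23} \approx 93603.0$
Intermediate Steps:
$T{\left(U,D \right)} = D + U$
$m = \frac{1}{8} \approx 0.125$
$c{\left(q \right)} = 5 - \sqrt{-1 + q}$
$a{\left(x,J \right)} = 2 J$
$y = \frac{5}{4} - \frac{\sqrt{2}}{4}$ ($y = 2 \left(5 - \sqrt{-1 + 3}\right) \frac{1}{8} = 2 \left(5 - \sqrt{2}\right) \frac{1}{8} = \left(10 - 2 \sqrt{2}\right) \frac{1}{8} = \frac{5}{4} - \frac{\sqrt{2}}{4} \approx 0.89645$)
$\frac{z}{y} = \frac{83910}{\frac{5}{4} - \frac{\sqrt{2}}{4}}$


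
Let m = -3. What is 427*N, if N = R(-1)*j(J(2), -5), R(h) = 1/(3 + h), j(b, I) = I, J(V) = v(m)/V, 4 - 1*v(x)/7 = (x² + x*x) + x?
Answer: -2135/2 ≈ -1067.5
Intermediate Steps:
v(x) = 28 - 14*x² - 7*x (v(x) = 28 - 7*((x² + x*x) + x) = 28 - 7*((x² + x²) + x) = 28 - 7*(2*x² + x) = 28 - 7*(x + 2*x²) = 28 + (-14*x² - 7*x) = 28 - 14*x² - 7*x)
J(V) = -77/V (J(V) = (28 - 14*(-3)² - 7*(-3))/V = (28 - 14*9 + 21)/V = (28 - 126 + 21)/V = -77/V)
N = -5/2 (N = -5/(3 - 1) = -5/2 ≈ -2.5000)
427*N = 427*(-5/2) = -2135/2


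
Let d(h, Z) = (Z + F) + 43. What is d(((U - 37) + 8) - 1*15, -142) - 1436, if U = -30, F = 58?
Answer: -1477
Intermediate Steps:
d(h, Z) = 101 + Z (d(h, Z) = (Z + 58) + 43 = (58 + Z) + 43 = 101 + Z)
d(((U - 37) + 8) - 1*15, -142) - 1436 = (101 - 142) - 1436 = -41 - 1436 = -1477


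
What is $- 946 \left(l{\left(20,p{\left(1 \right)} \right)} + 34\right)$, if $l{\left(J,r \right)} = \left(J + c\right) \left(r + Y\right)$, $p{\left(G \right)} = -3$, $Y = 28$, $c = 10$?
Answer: $-741664$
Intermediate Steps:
$l{\left(J,r \right)} = \left(10 + J\right) \left(28 + r\right)$ ($l{\left(J,r \right)} = \left(J + 10\right) \left(r + 28\right) = \left(10 + J\right) \left(28 + r\right)$)
$- 946 \left(l{\left(20,p{\left(1 \right)} \right)} + 34\right) = - 946 \left(\left(280 + 10 \left(-3\right) + 28 \cdot 20 + 20 \left(-3\right)\right) + 34\right) = - 946 \left(\left(280 - 30 + 560 - 60\right) + 34\right) = - 946 \left(750 + 34\right) = \left(-946\right) 784 = -741664$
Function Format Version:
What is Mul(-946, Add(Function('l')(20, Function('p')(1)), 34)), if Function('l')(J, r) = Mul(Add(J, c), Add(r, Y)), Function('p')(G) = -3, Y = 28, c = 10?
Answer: -741664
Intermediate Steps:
Function('l')(J, r) = Mul(Add(10, J), Add(28, r)) (Function('l')(J, r) = Mul(Add(J, 10), Add(r, 28)) = Mul(Add(10, J), Add(28, r)))
Mul(-946, Add(Function('l')(20, Function('p')(1)), 34)) = Mul(-946, Add(Add(280, Mul(10, -3), Mul(28, 20), Mul(20, -3)), 34)) = Mul(-946, Add(Add(280, -30, 560, -60), 34)) = Mul(-946, Add(750, 34)) = Mul(-946, 784) = -741664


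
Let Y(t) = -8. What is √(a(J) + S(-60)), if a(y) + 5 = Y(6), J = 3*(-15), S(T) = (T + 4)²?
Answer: 3*√347 ≈ 55.884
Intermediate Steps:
S(T) = (4 + T)²
J = -45
a(y) = -13 (a(y) = -5 - 8 = -13)
√(a(J) + S(-60)) = √(-13 + (4 - 60)²) = √(-13 + (-56)²) = √(-13 + 3136) = √3123 = 3*√347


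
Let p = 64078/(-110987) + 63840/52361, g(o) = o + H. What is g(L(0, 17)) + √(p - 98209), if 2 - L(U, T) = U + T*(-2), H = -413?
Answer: -377 + I*√3316717939429009199529987/5811390307 ≈ -377.0 + 313.38*I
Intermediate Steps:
L(U, T) = 2 - U + 2*T (L(U, T) = 2 - (U + T*(-2)) = 2 - (U - 2*T) = 2 + (-U + 2*T) = 2 - U + 2*T)
g(o) = -413 + o (g(o) = o - 413 = -413 + o)
p = 3730221922/5811390307 (p = 64078*(-1/110987) + 63840*(1/52361) = -64078/110987 + 63840/52361 = 3730221922/5811390307 ≈ 0.64188)
g(L(0, 17)) + √(p - 98209) = (-413 + (2 - 1*0 + 2*17)) + √(3730221922/5811390307 - 98209) = (-413 + (2 + 0 + 34)) + √(-570727100438241/5811390307) = (-413 + 36) + I*√3316717939429009199529987/5811390307 = -377 + I*√3316717939429009199529987/5811390307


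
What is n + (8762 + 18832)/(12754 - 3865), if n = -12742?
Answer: -37745348/2963 ≈ -12739.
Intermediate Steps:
n + (8762 + 18832)/(12754 - 3865) = -12742 + (8762 + 18832)/(12754 - 3865) = -12742 + 27594/8889 = -12742 + 27594*(1/8889) = -12742 + 9198/2963 = -37745348/2963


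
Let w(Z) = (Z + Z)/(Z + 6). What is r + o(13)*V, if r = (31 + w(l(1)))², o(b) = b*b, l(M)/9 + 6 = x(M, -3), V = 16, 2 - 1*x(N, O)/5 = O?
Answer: 13187873/3481 ≈ 3788.5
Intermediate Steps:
x(N, O) = 10 - 5*O
l(M) = 171 (l(M) = -54 + 9*(10 - 5*(-3)) = -54 + 9*(10 + 15) = -54 + 9*25 = -54 + 225 = 171)
w(Z) = 2*Z/(6 + Z) (w(Z) = (2*Z)/(6 + Z) = 2*Z/(6 + Z))
o(b) = b²
r = 3775249/3481 (r = (31 + 2*171/(6 + 171))² = (31 + 2*171/177)² = (31 + 2*171*(1/177))² = (31 + 114/59)² = (1943/59)² = 3775249/3481 ≈ 1084.5)
r + o(13)*V = 3775249/3481 + 13²*16 = 3775249/3481 + 169*16 = 3775249/3481 + 2704 = 13187873/3481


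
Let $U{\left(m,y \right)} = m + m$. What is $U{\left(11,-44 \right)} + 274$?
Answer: $296$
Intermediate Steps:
$U{\left(m,y \right)} = 2 m$
$U{\left(11,-44 \right)} + 274 = 2 \cdot 11 + 274 = 22 + 274 = 296$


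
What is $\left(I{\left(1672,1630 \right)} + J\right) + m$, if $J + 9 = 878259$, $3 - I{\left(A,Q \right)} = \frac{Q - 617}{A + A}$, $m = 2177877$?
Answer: $\frac{10219697707}{3344} \approx 3.0561 \cdot 10^{6}$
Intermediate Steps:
$I{\left(A,Q \right)} = 3 - \frac{-617 + Q}{2 A}$ ($I{\left(A,Q \right)} = 3 - \frac{Q - 617}{A + A} = 3 - \frac{-617 + Q}{2 A}$)
$J = 878250$ ($J = -9 + 878259 = 878250$)
$\left(I{\left(1672,1630 \right)} + J\right) + m = \left(\frac{617 - 1630 + 6 \cdot 1672}{2 \cdot 1672} + 878250\right) + 2177877 = \left(\frac{1}{2} \cdot \frac{1}{1672} \left(617 - 1630 + 10032\right) + 878250\right) + 2177877 = \left(\frac{1}{2} \cdot \frac{1}{1672} \cdot 9019 + 878250\right) + 2177877 = \left(\frac{9019}{3344} + 878250\right) + 2177877 = \frac{2936877019}{3344} + 2177877 = \frac{10219697707}{3344}$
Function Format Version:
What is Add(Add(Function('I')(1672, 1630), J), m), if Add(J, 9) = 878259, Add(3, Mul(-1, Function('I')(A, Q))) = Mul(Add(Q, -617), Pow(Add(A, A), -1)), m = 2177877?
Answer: Rational(10219697707, 3344) ≈ 3.0561e+6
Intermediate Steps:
Function('I')(A, Q) = Add(3, Mul(Rational(-1, 2), Pow(A, -1), Add(-617, Q))) (Function('I')(A, Q) = Add(3, Mul(-1, Mul(Add(Q, -617), Pow(Add(A, A), -1)))) = Add(3, Mul(-1, Mul(Add(-617, Q), Pow(Mul(2, A), -1)))) = Add(3, Mul(-1, Mul(Add(-617, Q), Mul(Rational(1, 2), Pow(A, -1))))) = Add(3, Mul(-1, Mul(Rational(1, 2), Pow(A, -1), Add(-617, Q)))) = Add(3, Mul(Rational(-1, 2), Pow(A, -1), Add(-617, Q))))
J = 878250 (J = Add(-9, 878259) = 878250)
Add(Add(Function('I')(1672, 1630), J), m) = Add(Add(Mul(Rational(1, 2), Pow(1672, -1), Add(617, Mul(-1, 1630), Mul(6, 1672))), 878250), 2177877) = Add(Add(Mul(Rational(1, 2), Rational(1, 1672), Add(617, -1630, 10032)), 878250), 2177877) = Add(Add(Mul(Rational(1, 2), Rational(1, 1672), 9019), 878250), 2177877) = Add(Add(Rational(9019, 3344), 878250), 2177877) = Add(Rational(2936877019, 3344), 2177877) = Rational(10219697707, 3344)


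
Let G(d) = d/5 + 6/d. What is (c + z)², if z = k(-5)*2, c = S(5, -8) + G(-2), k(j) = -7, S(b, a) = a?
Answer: 16129/25 ≈ 645.16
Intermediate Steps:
G(d) = 6/d + d/5 (G(d) = d*(⅕) + 6/d = d/5 + 6/d = 6/d + d/5)
c = -57/5 (c = -8 + (6/(-2) + (⅕)*(-2)) = -8 + (6*(-½) - ⅖) = -8 + (-3 - ⅖) = -8 - 17/5 = -57/5 ≈ -11.400)
z = -14 (z = -7*2 = -14)
(c + z)² = (-57/5 - 14)² = (-127/5)² = 16129/25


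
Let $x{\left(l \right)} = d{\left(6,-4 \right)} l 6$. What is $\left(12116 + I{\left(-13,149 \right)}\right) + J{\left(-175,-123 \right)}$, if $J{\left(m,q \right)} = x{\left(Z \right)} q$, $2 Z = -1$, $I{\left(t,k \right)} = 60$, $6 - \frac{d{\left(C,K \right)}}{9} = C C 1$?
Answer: $-87454$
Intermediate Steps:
$d{\left(C,K \right)} = 54 - 9 C^{2}$ ($d{\left(C,K \right)} = 54 - 9 C C 1 = 54 - 9 C^{2} \cdot 1 = 54 - 9 C^{2}$)
$Z = - \frac{1}{2}$ ($Z = \frac{1}{2} \left(-1\right) = - \frac{1}{2} \approx -0.5$)
$x{\left(l \right)} = - 1620 l$ ($x{\left(l \right)} = \left(54 - 9 \cdot 6^{2}\right) l 6 = \left(54 - 324\right) l 6 = - 270 l 6 = - 1620 l$)
$J{\left(m,q \right)} = 810 q$ ($J{\left(m,q \right)} = \left(-1620\right) \left(- \frac{1}{2}\right) q = 810 q$)
$\left(12116 + I{\left(-13,149 \right)}\right) + J{\left(-175,-123 \right)} = \left(12116 + 60\right) + 810 \left(-123\right) = 12176 - 99630 = -87454$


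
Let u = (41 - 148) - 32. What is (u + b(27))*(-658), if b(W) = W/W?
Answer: 90804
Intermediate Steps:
u = -139 (u = -107 - 32 = -139)
b(W) = 1
(u + b(27))*(-658) = (-139 + 1)*(-658) = -138*(-658) = 90804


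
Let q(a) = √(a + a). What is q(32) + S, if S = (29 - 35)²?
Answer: 44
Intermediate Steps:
q(a) = √2*√a (q(a) = √(2*a) = √2*√a)
S = 36 (S = (-6)² = 36)
q(32) + S = √2*√32 + 36 = √2*(4*√2) + 36 = 8 + 36 = 44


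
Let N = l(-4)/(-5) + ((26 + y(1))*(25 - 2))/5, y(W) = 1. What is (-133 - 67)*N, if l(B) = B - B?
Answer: -24840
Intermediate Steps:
l(B) = 0
N = 621/5 (N = 0/(-5) + ((26 + 1)*(25 - 2))/5 = 0*(-⅕) + (27*23)*(⅕) = 0 + 621*(⅕) = 0 + 621/5 = 621/5 ≈ 124.20)
(-133 - 67)*N = (-133 - 67)*(621/5) = -200*621/5 = -24840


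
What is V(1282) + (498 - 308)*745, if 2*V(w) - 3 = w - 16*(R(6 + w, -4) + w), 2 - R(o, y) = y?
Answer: 263777/2 ≈ 1.3189e+5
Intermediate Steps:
R(o, y) = 2 - y
V(w) = -93/2 - 15*w/2 (V(w) = 3/2 + (w - 16*((2 - 1*(-4)) + w))/2 = 3/2 + (w - 16*((2 + 4) + w))/2 = 3/2 + (w - 16*(6 + w))/2 = 3/2 + (w + (-96 - 16*w))/2 = 3/2 + (-96 - 15*w)/2 = 3/2 + (-48 - 15*w/2) = -93/2 - 15*w/2)
V(1282) + (498 - 308)*745 = (-93/2 - 15/2*1282) + (498 - 308)*745 = (-93/2 - 9615) + 190*745 = -19323/2 + 141550 = 263777/2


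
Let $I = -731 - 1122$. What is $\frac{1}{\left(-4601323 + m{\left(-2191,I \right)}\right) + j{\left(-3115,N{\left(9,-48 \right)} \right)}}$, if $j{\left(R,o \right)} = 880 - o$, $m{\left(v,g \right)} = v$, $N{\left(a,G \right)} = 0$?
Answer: $- \frac{1}{4602634} \approx -2.1727 \cdot 10^{-7}$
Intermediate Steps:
$I = -1853$ ($I = -731 - 1122 = -1853$)
$\frac{1}{\left(-4601323 + m{\left(-2191,I \right)}\right) + j{\left(-3115,N{\left(9,-48 \right)} \right)}} = \frac{1}{\left(-4601323 - 2191\right) + \left(880 - 0\right)} = \frac{1}{-4603514 + \left(880 + 0\right)} = \frac{1}{-4603514 + 880} = \frac{1}{-4602634} = - \frac{1}{4602634}$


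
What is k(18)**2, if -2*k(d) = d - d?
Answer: 0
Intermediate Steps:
k(d) = 0 (k(d) = -(d - d)/2 = -1/2*0 = 0)
k(18)**2 = 0**2 = 0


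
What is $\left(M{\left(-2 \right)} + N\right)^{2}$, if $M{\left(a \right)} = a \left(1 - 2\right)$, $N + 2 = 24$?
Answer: $576$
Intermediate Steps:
$N = 22$ ($N = -2 + 24 = 22$)
$M{\left(a \right)} = - a$ ($M{\left(a \right)} = a \left(1 - 2\right) = a \left(-1\right) = - a$)
$\left(M{\left(-2 \right)} + N\right)^{2} = \left(\left(-1\right) \left(-2\right) + 22\right)^{2} = \left(2 + 22\right)^{2} = 24^{2} = 576$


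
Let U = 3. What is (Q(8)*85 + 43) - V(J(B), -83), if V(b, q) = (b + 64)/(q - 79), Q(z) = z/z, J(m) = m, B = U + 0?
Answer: 20803/162 ≈ 128.41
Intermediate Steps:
B = 3 (B = 3 + 0 = 3)
Q(z) = 1
V(b, q) = (64 + b)/(-79 + q)
(Q(8)*85 + 43) - V(J(B), -83) = (1*85 + 43) - (64 + 3)/(-79 - 83) = (85 + 43) - 67/(-162) = 128 - (-1)*67/162 = 128 - 1*(-67/162) = 128 + 67/162 = 20803/162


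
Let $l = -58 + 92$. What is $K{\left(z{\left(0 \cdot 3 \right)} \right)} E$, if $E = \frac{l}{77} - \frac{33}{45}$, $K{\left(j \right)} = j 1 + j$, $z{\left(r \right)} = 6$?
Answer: $- \frac{1348}{385} \approx -3.5013$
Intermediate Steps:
$l = 34$
$K{\left(j \right)} = 2 j$ ($K{\left(j \right)} = j + j = 2 j$)
$E = - \frac{337}{1155}$ ($E = \frac{34}{77} - \frac{33}{45} = 34 \cdot \frac{1}{77} - \frac{11}{15} = \frac{34}{77} - \frac{11}{15} = - \frac{337}{1155} \approx -0.29177$)
$K{\left(z{\left(0 \cdot 3 \right)} \right)} E = 2 \cdot 6 \left(- \frac{337}{1155}\right) = 12 \left(- \frac{337}{1155}\right) = - \frac{1348}{385}$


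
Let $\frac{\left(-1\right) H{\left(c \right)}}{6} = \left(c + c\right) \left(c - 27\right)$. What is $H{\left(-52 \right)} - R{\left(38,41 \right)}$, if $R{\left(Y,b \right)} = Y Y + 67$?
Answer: $-50807$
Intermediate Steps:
$R{\left(Y,b \right)} = 67 + Y^{2}$ ($R{\left(Y,b \right)} = Y^{2} + 67 = 67 + Y^{2}$)
$H{\left(c \right)} = - 12 c \left(-27 + c\right)$ ($H{\left(c \right)} = - 6 \left(c + c\right) \left(c - 27\right) = - 6 \cdot 2 c \left(-27 + c\right) = - 12 c \left(-27 + c\right)$)
$H{\left(-52 \right)} - R{\left(38,41 \right)} = 12 \left(-52\right) \left(27 - -52\right) - \left(67 + 38^{2}\right) = 12 \left(-52\right) \left(27 + 52\right) - \left(67 + 1444\right) = 12 \left(-52\right) 79 - 1511 = -49296 - 1511 = -50807$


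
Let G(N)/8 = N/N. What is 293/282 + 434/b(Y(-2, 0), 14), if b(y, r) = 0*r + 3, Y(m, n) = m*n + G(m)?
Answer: 41089/282 ≈ 145.71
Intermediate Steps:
G(N) = 8 (G(N) = 8*(N/N) = 8*1 = 8)
Y(m, n) = 8 + m*n (Y(m, n) = m*n + 8 = 8 + m*n)
b(y, r) = 3 (b(y, r) = 0 + 3 = 3)
293/282 + 434/b(Y(-2, 0), 14) = 293/282 + 434/3 = 41089/282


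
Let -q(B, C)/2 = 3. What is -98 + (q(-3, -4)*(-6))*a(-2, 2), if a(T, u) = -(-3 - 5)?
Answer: 190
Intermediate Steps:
q(B, C) = -6 (q(B, C) = -2*3 = -6)
a(T, u) = 8 (a(T, u) = -1*(-8) = 8)
-98 + (q(-3, -4)*(-6))*a(-2, 2) = -98 - 6*(-6)*8 = -98 + 36*8 = -98 + 288 = 190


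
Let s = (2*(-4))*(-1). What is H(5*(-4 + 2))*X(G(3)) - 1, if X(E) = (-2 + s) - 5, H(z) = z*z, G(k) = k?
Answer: 99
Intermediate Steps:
s = 8 (s = -8*(-1) = 8)
H(z) = z²
X(E) = 1 (X(E) = (-2 + 8) - 5 = 6 - 5 = 1)
H(5*(-4 + 2))*X(G(3)) - 1 = (5*(-4 + 2))²*1 - 1 = (5*(-2))²*1 - 1 = (-10)²*1 - 1 = 100*1 - 1 = 100 - 1 = 99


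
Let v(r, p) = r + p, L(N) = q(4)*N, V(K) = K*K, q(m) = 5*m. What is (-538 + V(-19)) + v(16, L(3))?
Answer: -101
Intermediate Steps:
V(K) = K²
L(N) = 20*N (L(N) = (5*4)*N = 20*N)
v(r, p) = p + r
(-538 + V(-19)) + v(16, L(3)) = (-538 + (-19)²) + (20*3 + 16) = (-538 + 361) + (60 + 16) = -177 + 76 = -101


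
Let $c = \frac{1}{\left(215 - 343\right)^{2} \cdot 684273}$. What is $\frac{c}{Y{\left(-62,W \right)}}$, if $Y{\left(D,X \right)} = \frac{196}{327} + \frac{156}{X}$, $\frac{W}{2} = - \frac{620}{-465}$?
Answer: $\frac{109}{72220223414272} \approx 1.5093 \cdot 10^{-12}$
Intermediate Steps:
$W = \frac{8}{3}$ ($W = 2 \left(- \frac{620}{-465}\right) = 2 \left(\left(-620\right) \left(- \frac{1}{465}\right)\right) = 2 \cdot \frac{4}{3} = \frac{8}{3} \approx 2.6667$)
$Y{\left(D,X \right)} = \frac{196}{327} + \frac{156}{X}$ ($Y{\left(D,X \right)} = 196 \cdot \frac{1}{327} + \frac{156}{X} = \frac{196}{327} + \frac{156}{X}$)
$c = \frac{1}{11211128832}$ ($c = \frac{1}{\left(-128\right)^{2}} \cdot \frac{1}{684273} = \frac{1}{16384} \cdot \frac{1}{684273} = \frac{1}{11211128832} \approx 8.9197 \cdot 10^{-11}$)
$\frac{c}{Y{\left(-62,W \right)}} = \frac{1}{11211128832 \left(\frac{196}{327} + \frac{156}{\frac{8}{3}}\right)} = \frac{1}{11211128832 \left(\frac{196}{327} + 156 \cdot \frac{3}{8}\right)} = \frac{1}{11211128832 \left(\frac{196}{327} + \frac{117}{2}\right)} = \frac{1}{11211128832 \cdot \frac{38651}{654}} = \frac{1}{11211128832} \cdot \frac{654}{38651} = \frac{109}{72220223414272}$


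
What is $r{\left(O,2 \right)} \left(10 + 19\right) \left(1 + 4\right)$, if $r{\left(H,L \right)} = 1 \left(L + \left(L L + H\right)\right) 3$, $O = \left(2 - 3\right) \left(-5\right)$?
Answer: $4785$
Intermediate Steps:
$O = 5$ ($O = \left(-1\right) \left(-5\right) = 5$)
$r{\left(H,L \right)} = 3 H + 3 L + 3 L^{2}$ ($r{\left(H,L \right)} = 1 \left(L + \left(L^{2} + H\right)\right) 3 = 1 \left(L + \left(H + L^{2}\right)\right) 3 = 1 \left(H + L + L^{2}\right) 3 = \left(H + L + L^{2}\right) 3 = 3 H + 3 L + 3 L^{2}$)
$r{\left(O,2 \right)} \left(10 + 19\right) \left(1 + 4\right) = \left(3 \cdot 5 + 3 \cdot 2 + 3 \cdot 2^{2}\right) \left(10 + 19\right) \left(1 + 4\right) = \left(15 + 6 + 3 \cdot 4\right) 29 \cdot 5 = \left(15 + 6 + 12\right) 145 = 33 \cdot 145 = 4785$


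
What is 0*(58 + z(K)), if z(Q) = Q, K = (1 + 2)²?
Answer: 0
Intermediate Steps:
K = 9 (K = 3² = 9)
0*(58 + z(K)) = 0*(58 + 9) = 0*67 = 0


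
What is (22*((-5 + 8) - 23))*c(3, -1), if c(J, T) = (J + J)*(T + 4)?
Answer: -7920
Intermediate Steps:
c(J, T) = 2*J*(4 + T) (c(J, T) = (2*J)*(4 + T) = 2*J*(4 + T))
(22*((-5 + 8) - 23))*c(3, -1) = (22*((-5 + 8) - 23))*(2*3*(4 - 1)) = (22*(3 - 23))*(2*3*3) = (22*(-20))*18 = -440*18 = -7920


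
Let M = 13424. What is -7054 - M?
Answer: -20478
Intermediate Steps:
-7054 - M = -7054 - 1*13424 = -7054 - 13424 = -20478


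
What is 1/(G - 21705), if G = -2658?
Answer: -1/24363 ≈ -4.1046e-5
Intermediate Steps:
1/(G - 21705) = 1/(-2658 - 21705) = 1/(-24363) = -1/24363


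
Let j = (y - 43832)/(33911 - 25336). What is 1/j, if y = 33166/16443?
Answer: -575505/2941618 ≈ -0.19564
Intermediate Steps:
y = 4738/2349 (y = 33166*(1/16443) = 4738/2349 ≈ 2.0170)
j = -2941618/575505 (j = (4738/2349 - 43832)/(33911 - 25336) = -102956630/2349/8575 = -102956630/2349*1/8575 = -2941618/575505 ≈ -5.1114)
1/j = 1/(-2941618/575505) = -575505/2941618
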